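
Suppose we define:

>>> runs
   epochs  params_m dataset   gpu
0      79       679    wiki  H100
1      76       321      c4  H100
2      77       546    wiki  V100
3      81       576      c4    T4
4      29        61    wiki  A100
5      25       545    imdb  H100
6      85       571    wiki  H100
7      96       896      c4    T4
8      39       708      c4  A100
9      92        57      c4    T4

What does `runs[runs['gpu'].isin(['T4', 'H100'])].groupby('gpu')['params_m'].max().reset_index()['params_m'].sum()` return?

filter rows where gpu in ['T4', 'H100']:
   epochs  params_m dataset   gpu
0      79       679    wiki  H100
1      76       321      c4  H100
3      81       576      c4    T4
5      25       545    imdb  H100
6      85       571    wiki  H100
7      96       896      c4    T4
9      92        57      c4    T4
group by gpu, max of params_m:
gpu
H100    679
T4      896
Name: params_m, dtype: int64
reset_index():
    gpu  params_m
0  H100       679
1    T4       896
Hence 1575.

1575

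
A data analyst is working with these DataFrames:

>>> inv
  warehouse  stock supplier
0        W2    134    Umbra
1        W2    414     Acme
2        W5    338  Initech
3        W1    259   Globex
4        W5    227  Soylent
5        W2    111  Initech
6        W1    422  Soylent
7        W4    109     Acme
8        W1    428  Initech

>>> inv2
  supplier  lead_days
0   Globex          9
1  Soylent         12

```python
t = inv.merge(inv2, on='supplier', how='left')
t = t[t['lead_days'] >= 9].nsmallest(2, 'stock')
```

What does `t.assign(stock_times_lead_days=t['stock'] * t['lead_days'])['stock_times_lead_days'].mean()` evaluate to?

2527.5

merge on 'supplier' (how='left') → 9 rows:
  warehouse  stock supplier  lead_days
0        W2    134    Umbra        NaN
1        W2    414     Acme        NaN
2        W5    338  Initech        NaN
3        W1    259   Globex        9.0
4        W5    227  Soylent       12.0
5        W2    111  Initech        NaN
6        W1    422  Soylent       12.0
7        W4    109     Acme        NaN
8        W1    428  Initech        NaN
filter rows where lead_days >= 9:
  warehouse  stock supplier  lead_days
3        W1    259   Globex        9.0
4        W5    227  Soylent       12.0
6        W1    422  Soylent       12.0
take 2 rows with smallest stock:
  warehouse  stock supplier  lead_days
4        W5    227  Soylent       12.0
3        W1    259   Globex        9.0
add column stock_times_lead_days = t['stock'] * t['lead_days']:
  warehouse  stock supplier  lead_days  stock_times_lead_days
4        W5    227  Soylent       12.0                 2724.0
3        W1    259   Globex        9.0                 2331.0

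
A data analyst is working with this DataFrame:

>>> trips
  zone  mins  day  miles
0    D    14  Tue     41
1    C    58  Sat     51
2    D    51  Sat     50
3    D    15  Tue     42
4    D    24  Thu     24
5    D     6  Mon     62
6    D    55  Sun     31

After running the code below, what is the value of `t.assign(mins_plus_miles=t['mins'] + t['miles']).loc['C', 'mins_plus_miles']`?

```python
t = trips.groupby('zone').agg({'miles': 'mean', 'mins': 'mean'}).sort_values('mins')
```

109.0

group by zone: mean(miles), mean(mins):
          miles  mins
zone                 
C     51.000000  58.0
D     41.666667  27.5
sort by mins:
          miles  mins
zone                 
D     41.666667  27.5
C     51.000000  58.0
add column mins_plus_miles = t['mins'] + t['miles']:
          miles  mins  mins_plus_miles
zone                                  
D     41.666667  27.5        69.166667
C     51.000000  58.0       109.000000
Then the value at row 'C', column 'mins_plus_miles': 109.0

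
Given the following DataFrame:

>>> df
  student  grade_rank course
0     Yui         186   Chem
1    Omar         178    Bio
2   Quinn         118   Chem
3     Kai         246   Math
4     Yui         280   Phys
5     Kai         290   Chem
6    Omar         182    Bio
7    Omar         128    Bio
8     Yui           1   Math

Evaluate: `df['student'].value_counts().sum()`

value_counts of student:
student
Yui      3
Omar     3
Kai      2
Quinn    1
Name: count, dtype: int64
Hence 9.

9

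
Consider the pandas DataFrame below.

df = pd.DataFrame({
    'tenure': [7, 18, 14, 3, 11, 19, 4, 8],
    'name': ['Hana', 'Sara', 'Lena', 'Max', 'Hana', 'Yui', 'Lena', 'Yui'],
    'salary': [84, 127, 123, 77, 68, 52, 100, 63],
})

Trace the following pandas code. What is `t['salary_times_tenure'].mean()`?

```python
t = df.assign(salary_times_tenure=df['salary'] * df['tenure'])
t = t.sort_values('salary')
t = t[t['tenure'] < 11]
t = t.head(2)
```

367.5

add column salary_times_tenure = df['salary'] * df['tenure']:
   tenure  name  salary  salary_times_tenure
0       7  Hana      84                  588
1      18  Sara     127                 2286
2      14  Lena     123                 1722
3       3   Max      77                  231
4      11  Hana      68                  748
5      19   Yui      52                  988
6       4  Lena     100                  400
7       8   Yui      63                  504
sort by salary:
   tenure  name  salary  salary_times_tenure
5      19   Yui      52                  988
7       8   Yui      63                  504
4      11  Hana      68                  748
3       3   Max      77                  231
0       7  Hana      84                  588
6       4  Lena     100                  400
2      14  Lena     123                 1722
1      18  Sara     127                 2286
filter rows where tenure < 11:
   tenure  name  salary  salary_times_tenure
7       8   Yui      63                  504
3       3   Max      77                  231
0       7  Hana      84                  588
6       4  Lena     100                  400
take first 2 rows:
   tenure name  salary  salary_times_tenure
7       8  Yui      63                  504
3       3  Max      77                  231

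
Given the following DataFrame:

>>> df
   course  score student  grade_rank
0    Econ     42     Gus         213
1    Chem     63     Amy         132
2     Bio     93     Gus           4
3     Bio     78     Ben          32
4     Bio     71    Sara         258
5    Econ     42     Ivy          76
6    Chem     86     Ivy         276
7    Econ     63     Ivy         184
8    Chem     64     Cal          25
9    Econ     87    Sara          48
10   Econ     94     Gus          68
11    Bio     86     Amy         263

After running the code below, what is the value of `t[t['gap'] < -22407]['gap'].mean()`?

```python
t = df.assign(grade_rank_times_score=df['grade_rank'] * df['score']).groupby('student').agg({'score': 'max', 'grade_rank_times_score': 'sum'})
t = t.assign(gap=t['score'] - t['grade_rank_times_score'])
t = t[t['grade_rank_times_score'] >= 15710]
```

-34641.0

add column grade_rank_times_score = df['grade_rank'] * df['score']:
   course  score student  grade_rank  grade_rank_times_score
0    Econ     42     Gus         213                    8946
1    Chem     63     Amy         132                    8316
2     Bio     93     Gus           4                     372
3     Bio     78     Ben          32                    2496
4     Bio     71    Sara         258                   18318
5    Econ     42     Ivy          76                    3192
6    Chem     86     Ivy         276                   23736
7    Econ     63     Ivy         184                   11592
8    Chem     64     Cal          25                    1600
9    Econ     87    Sara          48                    4176
10   Econ     94     Gus          68                    6392
11    Bio     86     Amy         263                   22618
group by student: max(score), sum(grade_rank_times_score):
         score  grade_rank_times_score
student                               
Amy         86                   30934
Ben         78                    2496
Cal         64                    1600
Gus         94                   15710
Ivy         86                   38520
Sara        87                   22494
add column gap = t['score'] - t['grade_rank_times_score']:
         score  grade_rank_times_score    gap
student                                      
Amy         86                   30934 -30848
Ben         78                    2496  -2418
Cal         64                    1600  -1536
Gus         94                   15710 -15616
Ivy         86                   38520 -38434
Sara        87                   22494 -22407
filter rows where grade_rank_times_score >= 15710:
         score  grade_rank_times_score    gap
student                                      
Amy         86                   30934 -30848
Gus         94                   15710 -15616
Ivy         86                   38520 -38434
Sara        87                   22494 -22407
filter rows where gap < -22407:
         score  grade_rank_times_score    gap
student                                      
Amy         86                   30934 -30848
Ivy         86                   38520 -38434
So mean() = -34641.0.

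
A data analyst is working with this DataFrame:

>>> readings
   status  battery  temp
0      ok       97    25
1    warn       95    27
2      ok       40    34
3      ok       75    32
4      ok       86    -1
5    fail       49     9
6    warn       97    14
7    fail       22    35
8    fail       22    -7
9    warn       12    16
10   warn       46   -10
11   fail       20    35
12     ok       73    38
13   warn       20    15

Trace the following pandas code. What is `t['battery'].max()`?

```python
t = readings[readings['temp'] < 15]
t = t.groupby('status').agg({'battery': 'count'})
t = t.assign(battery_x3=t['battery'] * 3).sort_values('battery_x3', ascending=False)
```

filter rows where temp < 15:
   status  battery  temp
4      ok       86    -1
5    fail       49     9
6    warn       97    14
8    fail       22    -7
10   warn       46   -10
group by status, count of battery:
        battery
status         
fail          2
ok            1
warn          2
add column battery_x3 = t['battery'] * 3:
        battery  battery_x3
status                     
fail          2           6
ok            1           3
warn          2           6
sort by battery_x3 descending:
        battery  battery_x3
status                     
fail          2           6
warn          2           6
ok            1           3
Hence 2.

2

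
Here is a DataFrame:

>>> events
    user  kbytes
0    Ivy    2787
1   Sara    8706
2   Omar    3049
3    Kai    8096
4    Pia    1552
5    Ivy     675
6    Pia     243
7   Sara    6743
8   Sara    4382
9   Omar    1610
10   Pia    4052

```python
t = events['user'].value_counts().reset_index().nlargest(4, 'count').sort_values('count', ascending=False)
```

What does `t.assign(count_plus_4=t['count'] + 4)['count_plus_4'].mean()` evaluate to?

6.5

value_counts of user:
user
Sara    3
Pia     3
Ivy     2
Omar    2
Kai     1
Name: count, dtype: int64
reset_index():
   user  count
0  Sara      3
1   Pia      3
2   Ivy      2
3  Omar      2
4   Kai      1
take 4 rows with largest count:
   user  count
0  Sara      3
1   Pia      3
2   Ivy      2
3  Omar      2
sort by count descending:
   user  count
0  Sara      3
1   Pia      3
2   Ivy      2
3  Omar      2
add column count_plus_4 = t['count'] + 4:
   user  count  count_plus_4
0  Sara      3             7
1   Pia      3             7
2   Ivy      2             6
3  Omar      2             6
Finally, mean of column 'count_plus_4' = 6.5.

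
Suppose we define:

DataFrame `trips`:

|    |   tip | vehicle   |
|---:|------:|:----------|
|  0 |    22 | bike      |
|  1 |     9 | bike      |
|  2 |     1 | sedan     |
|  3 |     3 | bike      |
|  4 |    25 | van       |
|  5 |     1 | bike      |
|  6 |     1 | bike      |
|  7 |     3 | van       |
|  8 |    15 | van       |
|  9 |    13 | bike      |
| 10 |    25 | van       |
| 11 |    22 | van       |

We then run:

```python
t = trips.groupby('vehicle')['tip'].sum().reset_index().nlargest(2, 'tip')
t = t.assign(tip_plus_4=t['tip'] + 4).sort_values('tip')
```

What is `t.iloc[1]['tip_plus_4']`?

94

group by vehicle, sum of tip:
vehicle
bike     49
sedan     1
van      90
Name: tip, dtype: int64
reset_index():
  vehicle  tip
0    bike   49
1   sedan    1
2     van   90
take 2 rows with largest tip:
  vehicle  tip
2     van   90
0    bike   49
add column tip_plus_4 = t['tip'] + 4:
  vehicle  tip  tip_plus_4
2     van   90          94
0    bike   49          53
sort by tip:
  vehicle  tip  tip_plus_4
0    bike   49          53
2     van   90          94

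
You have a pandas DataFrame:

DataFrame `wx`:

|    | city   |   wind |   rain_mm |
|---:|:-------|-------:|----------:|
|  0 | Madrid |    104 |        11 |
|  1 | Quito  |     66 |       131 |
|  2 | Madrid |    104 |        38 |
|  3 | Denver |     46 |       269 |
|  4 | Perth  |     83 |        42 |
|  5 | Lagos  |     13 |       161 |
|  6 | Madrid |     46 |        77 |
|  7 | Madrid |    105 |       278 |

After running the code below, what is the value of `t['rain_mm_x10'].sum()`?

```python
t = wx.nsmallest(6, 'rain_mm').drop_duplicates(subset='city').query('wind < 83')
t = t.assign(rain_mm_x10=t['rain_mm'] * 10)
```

2920

take 6 rows with smallest rain_mm:
     city  wind  rain_mm
0  Madrid   104       11
2  Madrid   104       38
4   Perth    83       42
6  Madrid    46       77
1   Quito    66      131
5   Lagos    13      161
drop duplicate city (keep=first):
     city  wind  rain_mm
0  Madrid   104       11
4   Perth    83       42
1   Quito    66      131
5   Lagos    13      161
filter rows where wind < 83:
    city  wind  rain_mm
1  Quito    66      131
5  Lagos    13      161
add column rain_mm_x10 = t['rain_mm'] * 10:
    city  wind  rain_mm  rain_mm_x10
1  Quito    66      131         1310
5  Lagos    13      161         1610
Reading off the sum of column 'rain_mm_x10', we get 2920.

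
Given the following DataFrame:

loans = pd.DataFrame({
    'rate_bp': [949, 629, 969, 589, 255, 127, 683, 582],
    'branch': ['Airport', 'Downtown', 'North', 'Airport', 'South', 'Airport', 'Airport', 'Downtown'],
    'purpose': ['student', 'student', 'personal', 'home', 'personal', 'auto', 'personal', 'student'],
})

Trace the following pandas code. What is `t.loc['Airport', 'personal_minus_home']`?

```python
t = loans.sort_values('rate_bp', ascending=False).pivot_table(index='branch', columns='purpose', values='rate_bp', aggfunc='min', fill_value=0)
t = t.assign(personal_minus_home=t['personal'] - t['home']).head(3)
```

94

sort by rate_bp descending:
   rate_bp    branch   purpose
2      969     North  personal
0      949   Airport   student
6      683   Airport  personal
1      629  Downtown   student
3      589   Airport      home
7      582  Downtown   student
4      255     South  personal
5      127   Airport      auto
pivot: rows=branch, cols=purpose, min(rate_bp):
purpose   auto  home  personal  student
branch                                 
Airport    127   589       683      949
Downtown     0     0         0      582
North        0     0       969        0
South        0     0       255        0
add column personal_minus_home = t['personal'] - t['home']:
purpose   auto  home  personal  student  personal_minus_home
branch                                                      
Airport    127   589       683      949                   94
Downtown     0     0         0      582                    0
North        0     0       969        0                  969
South        0     0       255        0                  255
take first 3 rows:
purpose   auto  home  personal  student  personal_minus_home
branch                                                      
Airport    127   589       683      949                   94
Downtown     0     0         0      582                    0
North        0     0       969        0                  969
Finally, value at row 'Airport', column 'personal_minus_home' = 94.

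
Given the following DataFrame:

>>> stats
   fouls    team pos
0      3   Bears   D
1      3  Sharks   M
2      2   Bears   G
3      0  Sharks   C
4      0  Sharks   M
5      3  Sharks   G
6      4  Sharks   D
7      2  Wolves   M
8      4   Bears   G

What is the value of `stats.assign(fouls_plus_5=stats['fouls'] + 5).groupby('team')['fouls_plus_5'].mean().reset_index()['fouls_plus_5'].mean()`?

7.33333333333

add column fouls_plus_5 = stats['fouls'] + 5:
   fouls    team pos  fouls_plus_5
0      3   Bears   D             8
1      3  Sharks   M             8
2      2   Bears   G             7
3      0  Sharks   C             5
4      0  Sharks   M             5
5      3  Sharks   G             8
6      4  Sharks   D             9
7      2  Wolves   M             7
8      4   Bears   G             9
group by team, mean of fouls_plus_5:
team
Bears     8.0
Sharks    7.0
Wolves    7.0
Name: fouls_plus_5, dtype: float64
reset_index():
     team  fouls_plus_5
0   Bears           8.0
1  Sharks           7.0
2  Wolves           7.0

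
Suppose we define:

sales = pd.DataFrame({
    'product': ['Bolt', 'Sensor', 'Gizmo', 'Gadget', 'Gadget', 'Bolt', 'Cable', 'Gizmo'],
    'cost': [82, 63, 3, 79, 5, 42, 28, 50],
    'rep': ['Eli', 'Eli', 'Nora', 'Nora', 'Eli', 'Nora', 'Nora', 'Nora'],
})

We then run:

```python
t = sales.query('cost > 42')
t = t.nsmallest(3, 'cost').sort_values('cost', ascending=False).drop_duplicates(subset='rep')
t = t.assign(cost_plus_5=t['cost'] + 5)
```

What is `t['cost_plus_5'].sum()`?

152

filter rows where cost > 42:
  product  cost   rep
0    Bolt    82   Eli
1  Sensor    63   Eli
3  Gadget    79  Nora
7   Gizmo    50  Nora
take 3 rows with smallest cost:
  product  cost   rep
7   Gizmo    50  Nora
1  Sensor    63   Eli
3  Gadget    79  Nora
sort by cost descending:
  product  cost   rep
3  Gadget    79  Nora
1  Sensor    63   Eli
7   Gizmo    50  Nora
drop duplicate rep (keep=first):
  product  cost   rep
3  Gadget    79  Nora
1  Sensor    63   Eli
add column cost_plus_5 = t['cost'] + 5:
  product  cost   rep  cost_plus_5
3  Gadget    79  Nora           84
1  Sensor    63   Eli           68
Hence 152.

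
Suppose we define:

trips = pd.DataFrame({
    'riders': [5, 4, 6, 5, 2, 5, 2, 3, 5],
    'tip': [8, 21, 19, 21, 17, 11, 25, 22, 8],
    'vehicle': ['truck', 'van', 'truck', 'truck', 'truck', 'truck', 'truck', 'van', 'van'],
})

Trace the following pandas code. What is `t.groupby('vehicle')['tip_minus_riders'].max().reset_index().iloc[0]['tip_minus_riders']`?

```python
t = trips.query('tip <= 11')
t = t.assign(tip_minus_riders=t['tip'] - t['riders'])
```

filter rows where tip <= 11:
   riders  tip vehicle
0       5    8   truck
5       5   11   truck
8       5    8     van
add column tip_minus_riders = t['tip'] - t['riders']:
   riders  tip vehicle  tip_minus_riders
0       5    8   truck                 3
5       5   11   truck                 6
8       5    8     van                 3
group by vehicle, max of tip_minus_riders:
vehicle
truck    6
van      3
Name: tip_minus_riders, dtype: int64
reset_index():
  vehicle  tip_minus_riders
0   truck                 6
1     van                 3
Hence 6.

6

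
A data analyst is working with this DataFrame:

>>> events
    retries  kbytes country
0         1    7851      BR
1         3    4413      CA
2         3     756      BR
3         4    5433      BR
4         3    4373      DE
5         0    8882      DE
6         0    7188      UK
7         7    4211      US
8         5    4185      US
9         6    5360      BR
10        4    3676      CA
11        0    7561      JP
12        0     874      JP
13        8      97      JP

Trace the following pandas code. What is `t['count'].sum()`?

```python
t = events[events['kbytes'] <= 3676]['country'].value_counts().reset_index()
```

4

filter rows where kbytes <= 3676:
    retries  kbytes country
2         3     756      BR
10        4    3676      CA
12        0     874      JP
13        8      97      JP
value_counts of country:
country
JP    2
BR    1
CA    1
Name: count, dtype: int64
reset_index():
  country  count
0      JP      2
1      BR      1
2      CA      1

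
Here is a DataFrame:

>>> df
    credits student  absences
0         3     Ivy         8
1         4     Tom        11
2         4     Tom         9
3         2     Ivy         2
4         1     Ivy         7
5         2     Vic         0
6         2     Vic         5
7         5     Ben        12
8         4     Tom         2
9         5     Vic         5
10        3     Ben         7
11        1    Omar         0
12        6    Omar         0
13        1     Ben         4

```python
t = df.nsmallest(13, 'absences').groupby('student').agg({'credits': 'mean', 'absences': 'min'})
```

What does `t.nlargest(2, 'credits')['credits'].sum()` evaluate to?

take 13 rows with smallest absences:
    credits student  absences
5         2     Vic         0
11        1    Omar         0
12        6    Omar         0
3         2     Ivy         2
8         4     Tom         2
13        1     Ben         4
6         2     Vic         5
9         5     Vic         5
4         1     Ivy         7
10        3     Ben         7
0         3     Ivy         8
2         4     Tom         9
1         4     Tom        11
group by student: mean(credits), min(absences):
         credits  absences
student                   
Ben          2.0         4
Ivy          2.0         2
Omar         3.5         0
Tom          4.0         2
Vic          3.0         0
take 2 rows with largest credits:
         credits  absences
student                   
Tom          4.0         2
Omar         3.5         0
Hence 7.5.

7.5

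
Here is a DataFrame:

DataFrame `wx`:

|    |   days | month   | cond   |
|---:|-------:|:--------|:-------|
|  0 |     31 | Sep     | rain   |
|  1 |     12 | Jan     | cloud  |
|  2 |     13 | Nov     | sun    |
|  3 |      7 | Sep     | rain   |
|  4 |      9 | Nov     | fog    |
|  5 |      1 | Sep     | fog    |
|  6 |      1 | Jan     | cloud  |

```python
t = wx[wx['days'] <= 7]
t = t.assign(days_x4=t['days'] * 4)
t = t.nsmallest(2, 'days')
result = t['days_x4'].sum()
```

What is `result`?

8

filter rows where days <= 7:
   days month   cond
3     7   Sep   rain
5     1   Sep    fog
6     1   Jan  cloud
add column days_x4 = t['days'] * 4:
   days month   cond  days_x4
3     7   Sep   rain       28
5     1   Sep    fog        4
6     1   Jan  cloud        4
take 2 rows with smallest days:
   days month   cond  days_x4
5     1   Sep    fog        4
6     1   Jan  cloud        4
sum of column 'days_x4' → 8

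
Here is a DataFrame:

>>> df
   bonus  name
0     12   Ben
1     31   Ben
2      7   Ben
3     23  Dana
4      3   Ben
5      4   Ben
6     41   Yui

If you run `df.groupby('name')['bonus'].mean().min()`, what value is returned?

11.4

group by name, mean of bonus:
name
Ben     11.4
Dana    23.0
Yui     41.0
Name: bonus, dtype: float64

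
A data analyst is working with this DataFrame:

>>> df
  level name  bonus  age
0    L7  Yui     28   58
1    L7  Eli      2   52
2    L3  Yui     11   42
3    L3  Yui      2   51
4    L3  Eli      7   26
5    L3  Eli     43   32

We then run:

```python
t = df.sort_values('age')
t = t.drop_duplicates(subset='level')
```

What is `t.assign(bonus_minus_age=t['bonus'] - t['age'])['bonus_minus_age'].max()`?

sort by age:
  level name  bonus  age
4    L3  Eli      7   26
5    L3  Eli     43   32
2    L3  Yui     11   42
3    L3  Yui      2   51
1    L7  Eli      2   52
0    L7  Yui     28   58
drop duplicate level (keep=first):
  level name  bonus  age
4    L3  Eli      7   26
1    L7  Eli      2   52
add column bonus_minus_age = t['bonus'] - t['age']:
  level name  bonus  age  bonus_minus_age
4    L3  Eli      7   26              -19
1    L7  Eli      2   52              -50
Finally, max of column 'bonus_minus_age' = -19.

-19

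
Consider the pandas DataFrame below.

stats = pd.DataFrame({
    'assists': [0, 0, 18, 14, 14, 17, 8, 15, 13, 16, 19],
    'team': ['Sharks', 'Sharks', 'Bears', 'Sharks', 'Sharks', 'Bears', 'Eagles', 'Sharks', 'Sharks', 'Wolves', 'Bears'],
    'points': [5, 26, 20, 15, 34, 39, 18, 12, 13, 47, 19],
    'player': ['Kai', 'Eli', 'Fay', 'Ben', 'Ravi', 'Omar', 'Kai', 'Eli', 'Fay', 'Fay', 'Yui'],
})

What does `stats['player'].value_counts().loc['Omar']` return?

value_counts of player:
player
Fay     3
Kai     2
Eli     2
Ben     1
Ravi    1
Omar    1
Yui     1
Name: count, dtype: int64
The value at index 'Omar' is 1.

1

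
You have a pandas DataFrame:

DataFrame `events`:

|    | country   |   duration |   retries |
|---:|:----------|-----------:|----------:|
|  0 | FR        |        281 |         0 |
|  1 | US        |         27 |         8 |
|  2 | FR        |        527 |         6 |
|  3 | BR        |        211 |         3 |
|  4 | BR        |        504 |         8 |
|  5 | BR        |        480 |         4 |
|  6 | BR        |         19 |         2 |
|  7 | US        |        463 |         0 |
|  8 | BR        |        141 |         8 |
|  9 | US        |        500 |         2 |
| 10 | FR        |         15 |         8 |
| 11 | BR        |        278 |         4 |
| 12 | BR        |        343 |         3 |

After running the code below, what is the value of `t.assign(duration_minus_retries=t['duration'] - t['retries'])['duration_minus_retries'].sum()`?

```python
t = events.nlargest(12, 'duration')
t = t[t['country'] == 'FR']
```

802

take 12 rows with largest duration:
   country  duration  retries
2       FR       527        6
4       BR       504        8
9       US       500        2
5       BR       480        4
7       US       463        0
12      BR       343        3
0       FR       281        0
11      BR       278        4
3       BR       211        3
8       BR       141        8
1       US        27        8
6       BR        19        2
filter rows where country == 'FR':
  country  duration  retries
2      FR       527        6
0      FR       281        0
add column duration_minus_retries = t['duration'] - t['retries']:
  country  duration  retries  duration_minus_retries
2      FR       527        6                     521
0      FR       281        0                     281
So sum() = 802.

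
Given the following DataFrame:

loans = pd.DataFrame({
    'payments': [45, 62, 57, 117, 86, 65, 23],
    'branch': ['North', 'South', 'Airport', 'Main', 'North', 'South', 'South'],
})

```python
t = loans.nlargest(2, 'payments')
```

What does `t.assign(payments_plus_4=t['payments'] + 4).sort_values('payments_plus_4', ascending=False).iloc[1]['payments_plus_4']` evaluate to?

90

take 2 rows with largest payments:
   payments branch
3       117   Main
4        86  North
add column payments_plus_4 = t['payments'] + 4:
   payments branch  payments_plus_4
3       117   Main              121
4        86  North               90
sort by payments_plus_4 descending:
   payments branch  payments_plus_4
3       117   Main              121
4        86  North               90
Finally, value at position 1, column 'payments_plus_4' = 90.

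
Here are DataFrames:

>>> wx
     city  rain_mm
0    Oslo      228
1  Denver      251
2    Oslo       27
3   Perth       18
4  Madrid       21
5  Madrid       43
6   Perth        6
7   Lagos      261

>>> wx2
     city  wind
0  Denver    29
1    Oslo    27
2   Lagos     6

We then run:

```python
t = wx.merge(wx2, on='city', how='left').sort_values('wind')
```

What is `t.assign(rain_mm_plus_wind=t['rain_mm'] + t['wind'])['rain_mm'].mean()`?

106.875

merge on 'city' (how='left') → 8 rows:
     city  rain_mm  wind
0    Oslo      228  27.0
1  Denver      251  29.0
2    Oslo       27  27.0
3   Perth       18   NaN
4  Madrid       21   NaN
5  Madrid       43   NaN
6   Perth        6   NaN
7   Lagos      261   6.0
sort by wind:
     city  rain_mm  wind
7   Lagos      261   6.0
0    Oslo      228  27.0
2    Oslo       27  27.0
1  Denver      251  29.0
3   Perth       18   NaN
4  Madrid       21   NaN
5  Madrid       43   NaN
6   Perth        6   NaN
add column rain_mm_plus_wind = t['rain_mm'] + t['wind']:
     city  rain_mm  wind  rain_mm_plus_wind
7   Lagos      261   6.0              267.0
0    Oslo      228  27.0              255.0
2    Oslo       27  27.0               54.0
1  Denver      251  29.0              280.0
3   Perth       18   NaN                NaN
4  Madrid       21   NaN                NaN
5  Madrid       43   NaN                NaN
6   Perth        6   NaN                NaN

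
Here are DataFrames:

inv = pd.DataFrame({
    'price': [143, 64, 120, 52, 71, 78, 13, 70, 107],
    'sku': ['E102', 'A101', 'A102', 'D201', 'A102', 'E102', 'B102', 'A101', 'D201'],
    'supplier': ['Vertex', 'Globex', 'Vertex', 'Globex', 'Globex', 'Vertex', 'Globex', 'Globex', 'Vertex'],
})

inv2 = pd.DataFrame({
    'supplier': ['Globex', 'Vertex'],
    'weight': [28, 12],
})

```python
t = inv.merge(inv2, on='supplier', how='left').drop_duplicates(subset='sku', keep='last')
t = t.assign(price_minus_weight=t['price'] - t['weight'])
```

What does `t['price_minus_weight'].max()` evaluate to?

merge on 'supplier' (how='left') → 9 rows:
   price   sku supplier  weight
0    143  E102   Vertex      12
1     64  A101   Globex      28
2    120  A102   Vertex      12
3     52  D201   Globex      28
4     71  A102   Globex      28
5     78  E102   Vertex      12
6     13  B102   Globex      28
7     70  A101   Globex      28
8    107  D201   Vertex      12
drop duplicate sku (keep=last):
   price   sku supplier  weight
4     71  A102   Globex      28
5     78  E102   Vertex      12
6     13  B102   Globex      28
7     70  A101   Globex      28
8    107  D201   Vertex      12
add column price_minus_weight = t['price'] - t['weight']:
   price   sku supplier  weight  price_minus_weight
4     71  A102   Globex      28                  43
5     78  E102   Vertex      12                  66
6     13  B102   Globex      28                 -15
7     70  A101   Globex      28                  42
8    107  D201   Vertex      12                  95
max of column 'price_minus_weight' → 95

95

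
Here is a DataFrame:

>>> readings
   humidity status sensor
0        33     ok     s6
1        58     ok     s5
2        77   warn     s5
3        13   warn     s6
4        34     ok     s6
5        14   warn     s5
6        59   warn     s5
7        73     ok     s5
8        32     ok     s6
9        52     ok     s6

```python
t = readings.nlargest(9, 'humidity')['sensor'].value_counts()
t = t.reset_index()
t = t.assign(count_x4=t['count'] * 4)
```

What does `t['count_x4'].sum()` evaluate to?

take 9 rows with largest humidity:
   humidity status sensor
2        77   warn     s5
7        73     ok     s5
6        59   warn     s5
1        58     ok     s5
9        52     ok     s6
4        34     ok     s6
0        33     ok     s6
8        32     ok     s6
5        14   warn     s5
value_counts of sensor:
sensor
s5    5
s6    4
Name: count, dtype: int64
reset_index():
  sensor  count
0     s5      5
1     s6      4
add column count_x4 = t['count'] * 4:
  sensor  count  count_x4
0     s5      5        20
1     s6      4        16

36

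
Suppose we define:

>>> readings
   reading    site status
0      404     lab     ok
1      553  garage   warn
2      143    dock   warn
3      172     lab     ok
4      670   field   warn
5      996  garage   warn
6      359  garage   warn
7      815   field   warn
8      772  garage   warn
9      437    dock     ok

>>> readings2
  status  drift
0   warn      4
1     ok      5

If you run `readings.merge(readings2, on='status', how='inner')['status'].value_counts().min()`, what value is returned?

merge on 'status' (how='inner') → 10 rows:
   reading    site status  drift
0      404     lab     ok      5
1      553  garage   warn      4
2      143    dock   warn      4
3      172     lab     ok      5
4      670   field   warn      4
5      996  garage   warn      4
6      359  garage   warn      4
7      815   field   warn      4
8      772  garage   warn      4
9      437    dock     ok      5
value_counts of status:
status
warn    7
ok      3
Name: count, dtype: int64

3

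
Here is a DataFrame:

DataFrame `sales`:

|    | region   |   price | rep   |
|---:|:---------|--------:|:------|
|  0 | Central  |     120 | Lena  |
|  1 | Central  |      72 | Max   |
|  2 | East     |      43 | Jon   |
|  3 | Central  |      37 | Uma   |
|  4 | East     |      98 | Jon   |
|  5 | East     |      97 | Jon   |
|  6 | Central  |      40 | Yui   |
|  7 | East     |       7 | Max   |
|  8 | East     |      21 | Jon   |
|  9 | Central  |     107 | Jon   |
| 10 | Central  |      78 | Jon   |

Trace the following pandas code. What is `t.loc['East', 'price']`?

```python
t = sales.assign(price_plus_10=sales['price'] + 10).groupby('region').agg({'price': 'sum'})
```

266

add column price_plus_10 = sales['price'] + 10:
     region  price   rep  price_plus_10
0   Central    120  Lena            130
1   Central     72   Max             82
2      East     43   Jon             53
3   Central     37   Uma             47
4      East     98   Jon            108
5      East     97   Jon            107
6   Central     40   Yui             50
7      East      7   Max             17
8      East     21   Jon             31
9   Central    107   Jon            117
10  Central     78   Jon             88
group by region, sum of price:
         price
region        
Central    454
East       266
So loc['East', 'price'] = 266.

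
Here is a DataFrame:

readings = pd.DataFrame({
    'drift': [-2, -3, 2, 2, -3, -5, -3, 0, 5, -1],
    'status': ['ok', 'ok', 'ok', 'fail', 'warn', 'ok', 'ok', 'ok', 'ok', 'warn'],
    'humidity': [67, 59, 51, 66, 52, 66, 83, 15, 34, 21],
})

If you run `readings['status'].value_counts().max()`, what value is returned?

7

value_counts of status:
status
ok      7
warn    2
fail    1
Name: count, dtype: int64
Taking the max of the resulting series gives 7.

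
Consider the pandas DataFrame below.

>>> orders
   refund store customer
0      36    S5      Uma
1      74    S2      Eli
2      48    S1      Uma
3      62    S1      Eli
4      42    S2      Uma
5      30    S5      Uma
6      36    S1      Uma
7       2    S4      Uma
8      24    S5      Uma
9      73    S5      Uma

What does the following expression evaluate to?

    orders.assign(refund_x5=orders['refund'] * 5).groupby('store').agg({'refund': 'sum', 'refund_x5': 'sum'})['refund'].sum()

427

add column refund_x5 = orders['refund'] * 5:
   refund store customer  refund_x5
0      36    S5      Uma        180
1      74    S2      Eli        370
2      48    S1      Uma        240
3      62    S1      Eli        310
4      42    S2      Uma        210
5      30    S5      Uma        150
6      36    S1      Uma        180
7       2    S4      Uma         10
8      24    S5      Uma        120
9      73    S5      Uma        365
group by store: sum(refund), sum(refund_x5):
       refund  refund_x5
store                   
S1        146        730
S2        116        580
S4          2         10
S5        163        815
So sum() = 427.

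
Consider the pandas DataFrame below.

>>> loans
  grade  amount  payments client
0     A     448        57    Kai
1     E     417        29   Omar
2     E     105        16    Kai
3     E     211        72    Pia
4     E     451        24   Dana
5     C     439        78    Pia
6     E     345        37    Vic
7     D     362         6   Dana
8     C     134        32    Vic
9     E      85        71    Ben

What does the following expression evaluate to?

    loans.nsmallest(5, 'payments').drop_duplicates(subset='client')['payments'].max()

take 5 rows with smallest payments:
  grade  amount  payments client
7     D     362         6   Dana
2     E     105        16    Kai
4     E     451        24   Dana
1     E     417        29   Omar
8     C     134        32    Vic
drop duplicate client (keep=first):
  grade  amount  payments client
7     D     362         6   Dana
2     E     105        16    Kai
1     E     417        29   Omar
8     C     134        32    Vic

32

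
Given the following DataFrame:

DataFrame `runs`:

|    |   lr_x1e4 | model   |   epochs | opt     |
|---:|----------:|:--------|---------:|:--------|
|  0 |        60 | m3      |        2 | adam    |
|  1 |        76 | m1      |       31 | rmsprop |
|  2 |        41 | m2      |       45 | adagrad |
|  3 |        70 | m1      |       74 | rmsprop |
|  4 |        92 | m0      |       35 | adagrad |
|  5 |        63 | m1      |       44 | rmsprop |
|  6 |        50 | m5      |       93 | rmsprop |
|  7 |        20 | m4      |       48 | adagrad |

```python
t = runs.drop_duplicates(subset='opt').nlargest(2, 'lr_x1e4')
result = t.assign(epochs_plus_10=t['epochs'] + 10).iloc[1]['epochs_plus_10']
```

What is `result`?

12

drop duplicate opt (keep=first):
   lr_x1e4 model  epochs      opt
0       60    m3       2     adam
1       76    m1      31  rmsprop
2       41    m2      45  adagrad
take 2 rows with largest lr_x1e4:
   lr_x1e4 model  epochs      opt
1       76    m1      31  rmsprop
0       60    m3       2     adam
add column epochs_plus_10 = t['epochs'] + 10:
   lr_x1e4 model  epochs      opt  epochs_plus_10
1       76    m1      31  rmsprop              41
0       60    m3       2     adam              12
Finally, value at position 1, column 'epochs_plus_10' = 12.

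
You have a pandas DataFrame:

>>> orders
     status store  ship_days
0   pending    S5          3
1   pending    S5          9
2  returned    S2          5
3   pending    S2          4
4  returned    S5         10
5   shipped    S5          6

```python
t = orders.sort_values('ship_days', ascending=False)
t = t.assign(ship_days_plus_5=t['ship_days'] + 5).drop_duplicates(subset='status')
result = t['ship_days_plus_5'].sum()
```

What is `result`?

40

sort by ship_days descending:
     status store  ship_days
4  returned    S5         10
1   pending    S5          9
5   shipped    S5          6
2  returned    S2          5
3   pending    S2          4
0   pending    S5          3
add column ship_days_plus_5 = t['ship_days'] + 5:
     status store  ship_days  ship_days_plus_5
4  returned    S5         10                15
1   pending    S5          9                14
5   shipped    S5          6                11
2  returned    S2          5                10
3   pending    S2          4                 9
0   pending    S5          3                 8
drop duplicate status (keep=first):
     status store  ship_days  ship_days_plus_5
4  returned    S5         10                15
1   pending    S5          9                14
5   shipped    S5          6                11
Reading off the sum of column 'ship_days_plus_5', we get 40.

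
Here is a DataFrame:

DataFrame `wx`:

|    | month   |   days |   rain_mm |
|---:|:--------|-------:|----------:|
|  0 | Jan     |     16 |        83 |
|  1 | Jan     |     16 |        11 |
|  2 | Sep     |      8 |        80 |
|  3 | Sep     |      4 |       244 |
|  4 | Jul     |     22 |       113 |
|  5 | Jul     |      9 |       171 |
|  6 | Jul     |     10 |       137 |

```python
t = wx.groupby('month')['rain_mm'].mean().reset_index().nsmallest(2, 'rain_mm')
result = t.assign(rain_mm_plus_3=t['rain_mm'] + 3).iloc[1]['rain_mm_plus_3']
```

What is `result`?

143.333333333

group by month, mean of rain_mm:
month
Jan     47.000000
Jul    140.333333
Sep    162.000000
Name: rain_mm, dtype: float64
reset_index():
  month     rain_mm
0   Jan   47.000000
1   Jul  140.333333
2   Sep  162.000000
take 2 rows with smallest rain_mm:
  month     rain_mm
0   Jan   47.000000
1   Jul  140.333333
add column rain_mm_plus_3 = t['rain_mm'] + 3:
  month     rain_mm  rain_mm_plus_3
0   Jan   47.000000       50.000000
1   Jul  140.333333      143.333333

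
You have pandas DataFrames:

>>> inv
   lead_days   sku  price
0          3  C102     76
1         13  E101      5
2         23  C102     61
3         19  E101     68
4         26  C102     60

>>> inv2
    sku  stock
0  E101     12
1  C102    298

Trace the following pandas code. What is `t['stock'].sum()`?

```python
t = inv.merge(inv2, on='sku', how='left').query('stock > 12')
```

merge on 'sku' (how='left') → 5 rows:
   lead_days   sku  price  stock
0          3  C102     76    298
1         13  E101      5     12
2         23  C102     61    298
3         19  E101     68     12
4         26  C102     60    298
filter rows where stock > 12:
   lead_days   sku  price  stock
0          3  C102     76    298
2         23  C102     61    298
4         26  C102     60    298

894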